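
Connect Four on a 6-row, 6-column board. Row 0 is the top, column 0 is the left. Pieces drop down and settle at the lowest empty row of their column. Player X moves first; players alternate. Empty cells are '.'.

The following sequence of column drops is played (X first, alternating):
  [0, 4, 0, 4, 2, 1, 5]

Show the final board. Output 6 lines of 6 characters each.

Answer: ......
......
......
......
X...O.
XOX.OX

Derivation:
Move 1: X drops in col 0, lands at row 5
Move 2: O drops in col 4, lands at row 5
Move 3: X drops in col 0, lands at row 4
Move 4: O drops in col 4, lands at row 4
Move 5: X drops in col 2, lands at row 5
Move 6: O drops in col 1, lands at row 5
Move 7: X drops in col 5, lands at row 5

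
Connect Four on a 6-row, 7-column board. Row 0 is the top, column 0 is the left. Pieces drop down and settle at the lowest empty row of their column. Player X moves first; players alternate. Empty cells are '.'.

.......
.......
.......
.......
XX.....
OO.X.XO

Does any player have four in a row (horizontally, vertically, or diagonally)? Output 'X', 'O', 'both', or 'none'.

none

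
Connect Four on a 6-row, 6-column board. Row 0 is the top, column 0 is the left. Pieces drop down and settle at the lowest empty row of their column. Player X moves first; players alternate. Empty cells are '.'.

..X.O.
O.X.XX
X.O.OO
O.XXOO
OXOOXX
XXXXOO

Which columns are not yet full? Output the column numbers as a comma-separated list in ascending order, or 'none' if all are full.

Answer: 0,1,3,5

Derivation:
col 0: top cell = '.' → open
col 1: top cell = '.' → open
col 2: top cell = 'X' → FULL
col 3: top cell = '.' → open
col 4: top cell = 'O' → FULL
col 5: top cell = '.' → open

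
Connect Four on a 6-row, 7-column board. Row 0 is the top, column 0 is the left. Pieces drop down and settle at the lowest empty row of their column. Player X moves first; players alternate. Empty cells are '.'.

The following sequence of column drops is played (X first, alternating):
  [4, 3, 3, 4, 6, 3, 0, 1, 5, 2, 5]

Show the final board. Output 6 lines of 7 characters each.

Answer: .......
.......
.......
...O...
...XOX.
XOOOXXX

Derivation:
Move 1: X drops in col 4, lands at row 5
Move 2: O drops in col 3, lands at row 5
Move 3: X drops in col 3, lands at row 4
Move 4: O drops in col 4, lands at row 4
Move 5: X drops in col 6, lands at row 5
Move 6: O drops in col 3, lands at row 3
Move 7: X drops in col 0, lands at row 5
Move 8: O drops in col 1, lands at row 5
Move 9: X drops in col 5, lands at row 5
Move 10: O drops in col 2, lands at row 5
Move 11: X drops in col 5, lands at row 4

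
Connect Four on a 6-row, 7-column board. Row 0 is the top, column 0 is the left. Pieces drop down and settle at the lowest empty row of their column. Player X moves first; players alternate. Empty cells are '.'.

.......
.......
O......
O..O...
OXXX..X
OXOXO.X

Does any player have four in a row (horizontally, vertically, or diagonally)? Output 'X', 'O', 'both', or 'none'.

O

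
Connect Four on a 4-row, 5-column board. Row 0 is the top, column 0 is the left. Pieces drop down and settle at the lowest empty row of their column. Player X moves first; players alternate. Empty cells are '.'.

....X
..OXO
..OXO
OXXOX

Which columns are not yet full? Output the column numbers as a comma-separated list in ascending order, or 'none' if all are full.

Answer: 0,1,2,3

Derivation:
col 0: top cell = '.' → open
col 1: top cell = '.' → open
col 2: top cell = '.' → open
col 3: top cell = '.' → open
col 4: top cell = 'X' → FULL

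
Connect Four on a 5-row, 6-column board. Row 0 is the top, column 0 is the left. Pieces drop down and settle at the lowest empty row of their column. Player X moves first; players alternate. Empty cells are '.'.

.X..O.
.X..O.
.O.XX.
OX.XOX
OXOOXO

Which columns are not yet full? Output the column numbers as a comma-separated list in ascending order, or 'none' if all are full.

Answer: 0,2,3,5

Derivation:
col 0: top cell = '.' → open
col 1: top cell = 'X' → FULL
col 2: top cell = '.' → open
col 3: top cell = '.' → open
col 4: top cell = 'O' → FULL
col 5: top cell = '.' → open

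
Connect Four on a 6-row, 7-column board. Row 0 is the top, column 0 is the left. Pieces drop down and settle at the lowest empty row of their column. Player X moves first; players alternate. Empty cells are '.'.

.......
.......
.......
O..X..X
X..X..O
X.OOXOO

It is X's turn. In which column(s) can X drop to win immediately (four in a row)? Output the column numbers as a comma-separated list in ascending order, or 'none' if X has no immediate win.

Answer: none

Derivation:
col 0: drop X → no win
col 1: drop X → no win
col 2: drop X → no win
col 3: drop X → no win
col 4: drop X → no win
col 5: drop X → no win
col 6: drop X → no win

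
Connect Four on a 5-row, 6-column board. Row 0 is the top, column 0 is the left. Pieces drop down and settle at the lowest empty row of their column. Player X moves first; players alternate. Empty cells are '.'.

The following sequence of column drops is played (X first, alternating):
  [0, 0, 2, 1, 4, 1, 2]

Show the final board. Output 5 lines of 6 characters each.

Move 1: X drops in col 0, lands at row 4
Move 2: O drops in col 0, lands at row 3
Move 3: X drops in col 2, lands at row 4
Move 4: O drops in col 1, lands at row 4
Move 5: X drops in col 4, lands at row 4
Move 6: O drops in col 1, lands at row 3
Move 7: X drops in col 2, lands at row 3

Answer: ......
......
......
OOX...
XOX.X.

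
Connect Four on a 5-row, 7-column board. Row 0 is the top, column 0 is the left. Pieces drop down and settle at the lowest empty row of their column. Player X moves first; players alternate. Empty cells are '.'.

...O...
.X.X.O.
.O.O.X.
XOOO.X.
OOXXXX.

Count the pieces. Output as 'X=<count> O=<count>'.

X=9 O=9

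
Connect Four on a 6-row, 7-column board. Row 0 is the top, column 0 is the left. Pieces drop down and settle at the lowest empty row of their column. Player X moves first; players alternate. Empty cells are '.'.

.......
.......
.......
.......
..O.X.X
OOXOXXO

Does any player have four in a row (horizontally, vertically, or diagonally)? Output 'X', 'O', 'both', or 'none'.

none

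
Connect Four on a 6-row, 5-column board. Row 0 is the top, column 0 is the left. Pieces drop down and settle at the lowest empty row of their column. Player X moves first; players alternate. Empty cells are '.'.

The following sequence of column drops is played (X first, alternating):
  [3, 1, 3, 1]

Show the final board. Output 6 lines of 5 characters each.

Answer: .....
.....
.....
.....
.O.X.
.O.X.

Derivation:
Move 1: X drops in col 3, lands at row 5
Move 2: O drops in col 1, lands at row 5
Move 3: X drops in col 3, lands at row 4
Move 4: O drops in col 1, lands at row 4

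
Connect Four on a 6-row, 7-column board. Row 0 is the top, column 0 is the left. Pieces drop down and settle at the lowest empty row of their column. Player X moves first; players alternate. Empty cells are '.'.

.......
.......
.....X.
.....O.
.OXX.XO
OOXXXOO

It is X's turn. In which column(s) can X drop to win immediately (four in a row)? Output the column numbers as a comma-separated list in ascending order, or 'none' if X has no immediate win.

Answer: 4

Derivation:
col 0: drop X → no win
col 1: drop X → no win
col 2: drop X → no win
col 3: drop X → no win
col 4: drop X → WIN!
col 5: drop X → no win
col 6: drop X → no win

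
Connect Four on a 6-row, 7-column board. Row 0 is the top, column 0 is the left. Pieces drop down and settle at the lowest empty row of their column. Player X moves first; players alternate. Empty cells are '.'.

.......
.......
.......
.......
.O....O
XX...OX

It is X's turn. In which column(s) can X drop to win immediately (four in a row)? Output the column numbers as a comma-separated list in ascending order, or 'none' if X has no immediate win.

Answer: none

Derivation:
col 0: drop X → no win
col 1: drop X → no win
col 2: drop X → no win
col 3: drop X → no win
col 4: drop X → no win
col 5: drop X → no win
col 6: drop X → no win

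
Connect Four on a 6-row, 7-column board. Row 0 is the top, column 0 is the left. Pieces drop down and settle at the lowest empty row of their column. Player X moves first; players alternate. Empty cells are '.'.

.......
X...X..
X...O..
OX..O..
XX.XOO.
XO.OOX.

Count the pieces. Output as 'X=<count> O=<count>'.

X=9 O=8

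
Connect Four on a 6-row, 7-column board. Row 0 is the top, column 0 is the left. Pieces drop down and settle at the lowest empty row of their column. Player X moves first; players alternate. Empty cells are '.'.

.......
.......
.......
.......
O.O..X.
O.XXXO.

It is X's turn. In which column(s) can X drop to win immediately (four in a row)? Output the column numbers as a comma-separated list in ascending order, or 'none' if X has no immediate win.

col 0: drop X → no win
col 1: drop X → WIN!
col 2: drop X → no win
col 3: drop X → no win
col 4: drop X → no win
col 5: drop X → no win
col 6: drop X → no win

Answer: 1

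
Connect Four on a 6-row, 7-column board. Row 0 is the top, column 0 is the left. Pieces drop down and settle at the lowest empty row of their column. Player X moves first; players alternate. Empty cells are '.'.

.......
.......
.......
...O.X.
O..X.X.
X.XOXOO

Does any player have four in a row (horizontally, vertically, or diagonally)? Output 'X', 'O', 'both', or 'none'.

none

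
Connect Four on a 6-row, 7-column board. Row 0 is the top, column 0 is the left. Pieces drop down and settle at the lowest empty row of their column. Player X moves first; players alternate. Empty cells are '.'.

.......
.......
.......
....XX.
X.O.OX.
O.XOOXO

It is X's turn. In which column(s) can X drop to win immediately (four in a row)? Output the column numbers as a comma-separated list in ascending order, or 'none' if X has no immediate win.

Answer: 5

Derivation:
col 0: drop X → no win
col 1: drop X → no win
col 2: drop X → no win
col 3: drop X → no win
col 4: drop X → no win
col 5: drop X → WIN!
col 6: drop X → no win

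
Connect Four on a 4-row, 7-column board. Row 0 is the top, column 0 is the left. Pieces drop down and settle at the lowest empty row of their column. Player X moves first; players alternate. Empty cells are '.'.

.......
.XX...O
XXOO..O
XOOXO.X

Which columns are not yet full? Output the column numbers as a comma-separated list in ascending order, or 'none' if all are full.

col 0: top cell = '.' → open
col 1: top cell = '.' → open
col 2: top cell = '.' → open
col 3: top cell = '.' → open
col 4: top cell = '.' → open
col 5: top cell = '.' → open
col 6: top cell = '.' → open

Answer: 0,1,2,3,4,5,6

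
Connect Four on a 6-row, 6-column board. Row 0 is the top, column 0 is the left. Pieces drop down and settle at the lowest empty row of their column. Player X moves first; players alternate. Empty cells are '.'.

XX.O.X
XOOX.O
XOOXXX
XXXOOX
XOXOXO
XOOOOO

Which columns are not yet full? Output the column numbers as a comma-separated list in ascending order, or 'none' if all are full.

Answer: 2,4

Derivation:
col 0: top cell = 'X' → FULL
col 1: top cell = 'X' → FULL
col 2: top cell = '.' → open
col 3: top cell = 'O' → FULL
col 4: top cell = '.' → open
col 5: top cell = 'X' → FULL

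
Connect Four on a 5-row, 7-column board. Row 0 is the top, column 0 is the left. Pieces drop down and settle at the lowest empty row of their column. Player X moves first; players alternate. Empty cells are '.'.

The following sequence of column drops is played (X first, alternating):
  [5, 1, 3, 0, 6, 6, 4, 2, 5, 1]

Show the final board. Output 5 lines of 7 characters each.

Move 1: X drops in col 5, lands at row 4
Move 2: O drops in col 1, lands at row 4
Move 3: X drops in col 3, lands at row 4
Move 4: O drops in col 0, lands at row 4
Move 5: X drops in col 6, lands at row 4
Move 6: O drops in col 6, lands at row 3
Move 7: X drops in col 4, lands at row 4
Move 8: O drops in col 2, lands at row 4
Move 9: X drops in col 5, lands at row 3
Move 10: O drops in col 1, lands at row 3

Answer: .......
.......
.......
.O...XO
OOOXXXX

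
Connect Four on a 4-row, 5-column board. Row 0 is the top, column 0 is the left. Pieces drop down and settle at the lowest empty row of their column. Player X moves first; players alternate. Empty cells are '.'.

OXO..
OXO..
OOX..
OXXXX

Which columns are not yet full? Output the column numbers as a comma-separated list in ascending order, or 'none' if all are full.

col 0: top cell = 'O' → FULL
col 1: top cell = 'X' → FULL
col 2: top cell = 'O' → FULL
col 3: top cell = '.' → open
col 4: top cell = '.' → open

Answer: 3,4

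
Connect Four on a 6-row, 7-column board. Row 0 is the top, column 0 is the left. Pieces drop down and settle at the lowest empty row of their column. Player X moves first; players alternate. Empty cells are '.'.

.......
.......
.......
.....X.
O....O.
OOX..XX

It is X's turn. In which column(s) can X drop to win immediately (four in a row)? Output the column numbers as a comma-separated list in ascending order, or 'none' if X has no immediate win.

Answer: none

Derivation:
col 0: drop X → no win
col 1: drop X → no win
col 2: drop X → no win
col 3: drop X → no win
col 4: drop X → no win
col 5: drop X → no win
col 6: drop X → no win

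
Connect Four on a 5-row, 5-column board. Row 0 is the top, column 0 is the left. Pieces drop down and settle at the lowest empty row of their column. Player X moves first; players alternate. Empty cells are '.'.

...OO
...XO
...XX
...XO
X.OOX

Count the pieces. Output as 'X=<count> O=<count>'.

X=6 O=6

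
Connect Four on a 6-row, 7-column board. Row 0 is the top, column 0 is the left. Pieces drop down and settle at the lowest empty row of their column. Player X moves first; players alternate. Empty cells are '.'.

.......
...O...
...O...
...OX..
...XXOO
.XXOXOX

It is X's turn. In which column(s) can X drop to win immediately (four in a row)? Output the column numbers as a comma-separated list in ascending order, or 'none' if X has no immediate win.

Answer: 4

Derivation:
col 0: drop X → no win
col 1: drop X → no win
col 2: drop X → no win
col 3: drop X → no win
col 4: drop X → WIN!
col 5: drop X → no win
col 6: drop X → no win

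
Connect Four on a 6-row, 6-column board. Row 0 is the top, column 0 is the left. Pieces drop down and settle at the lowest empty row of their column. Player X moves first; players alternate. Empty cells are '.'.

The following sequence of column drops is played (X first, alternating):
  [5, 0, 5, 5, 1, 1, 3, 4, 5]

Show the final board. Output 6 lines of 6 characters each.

Answer: ......
......
.....X
.....O
.O...X
OX.XOX

Derivation:
Move 1: X drops in col 5, lands at row 5
Move 2: O drops in col 0, lands at row 5
Move 3: X drops in col 5, lands at row 4
Move 4: O drops in col 5, lands at row 3
Move 5: X drops in col 1, lands at row 5
Move 6: O drops in col 1, lands at row 4
Move 7: X drops in col 3, lands at row 5
Move 8: O drops in col 4, lands at row 5
Move 9: X drops in col 5, lands at row 2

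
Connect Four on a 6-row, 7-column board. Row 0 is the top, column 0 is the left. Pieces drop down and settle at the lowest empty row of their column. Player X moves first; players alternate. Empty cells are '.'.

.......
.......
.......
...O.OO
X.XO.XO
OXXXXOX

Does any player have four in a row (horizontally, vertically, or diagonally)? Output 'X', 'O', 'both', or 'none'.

X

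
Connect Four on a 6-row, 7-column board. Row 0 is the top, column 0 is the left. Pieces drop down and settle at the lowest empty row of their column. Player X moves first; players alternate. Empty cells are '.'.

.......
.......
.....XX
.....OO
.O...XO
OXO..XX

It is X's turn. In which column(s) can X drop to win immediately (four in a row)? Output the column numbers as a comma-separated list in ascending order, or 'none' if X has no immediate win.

col 0: drop X → no win
col 1: drop X → no win
col 2: drop X → no win
col 3: drop X → no win
col 4: drop X → no win
col 5: drop X → no win
col 6: drop X → no win

Answer: none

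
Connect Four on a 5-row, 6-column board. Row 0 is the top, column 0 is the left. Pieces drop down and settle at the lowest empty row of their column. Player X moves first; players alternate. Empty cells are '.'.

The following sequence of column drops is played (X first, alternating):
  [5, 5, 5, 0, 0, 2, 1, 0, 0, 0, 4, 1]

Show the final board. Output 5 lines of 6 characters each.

Answer: O.....
X.....
O....X
XO...O
OXO.XX

Derivation:
Move 1: X drops in col 5, lands at row 4
Move 2: O drops in col 5, lands at row 3
Move 3: X drops in col 5, lands at row 2
Move 4: O drops in col 0, lands at row 4
Move 5: X drops in col 0, lands at row 3
Move 6: O drops in col 2, lands at row 4
Move 7: X drops in col 1, lands at row 4
Move 8: O drops in col 0, lands at row 2
Move 9: X drops in col 0, lands at row 1
Move 10: O drops in col 0, lands at row 0
Move 11: X drops in col 4, lands at row 4
Move 12: O drops in col 1, lands at row 3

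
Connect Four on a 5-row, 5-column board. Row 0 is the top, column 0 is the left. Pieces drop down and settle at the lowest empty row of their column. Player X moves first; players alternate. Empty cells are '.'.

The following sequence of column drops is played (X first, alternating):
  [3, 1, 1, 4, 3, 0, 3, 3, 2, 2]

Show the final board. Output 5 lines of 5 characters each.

Answer: .....
...O.
...X.
.XOX.
OOXXO

Derivation:
Move 1: X drops in col 3, lands at row 4
Move 2: O drops in col 1, lands at row 4
Move 3: X drops in col 1, lands at row 3
Move 4: O drops in col 4, lands at row 4
Move 5: X drops in col 3, lands at row 3
Move 6: O drops in col 0, lands at row 4
Move 7: X drops in col 3, lands at row 2
Move 8: O drops in col 3, lands at row 1
Move 9: X drops in col 2, lands at row 4
Move 10: O drops in col 2, lands at row 3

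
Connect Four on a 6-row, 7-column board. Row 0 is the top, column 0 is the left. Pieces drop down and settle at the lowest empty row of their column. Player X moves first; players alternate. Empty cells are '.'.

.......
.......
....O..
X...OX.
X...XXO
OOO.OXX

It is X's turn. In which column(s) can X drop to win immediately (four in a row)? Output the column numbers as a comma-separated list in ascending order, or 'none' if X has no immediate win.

Answer: 5

Derivation:
col 0: drop X → no win
col 1: drop X → no win
col 2: drop X → no win
col 3: drop X → no win
col 4: drop X → no win
col 5: drop X → WIN!
col 6: drop X → no win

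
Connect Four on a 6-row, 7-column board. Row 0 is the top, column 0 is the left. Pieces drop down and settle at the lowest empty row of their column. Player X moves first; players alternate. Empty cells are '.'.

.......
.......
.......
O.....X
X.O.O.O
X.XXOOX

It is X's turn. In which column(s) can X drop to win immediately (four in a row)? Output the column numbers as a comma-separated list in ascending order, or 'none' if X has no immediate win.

col 0: drop X → no win
col 1: drop X → WIN!
col 2: drop X → no win
col 3: drop X → no win
col 4: drop X → no win
col 5: drop X → no win
col 6: drop X → no win

Answer: 1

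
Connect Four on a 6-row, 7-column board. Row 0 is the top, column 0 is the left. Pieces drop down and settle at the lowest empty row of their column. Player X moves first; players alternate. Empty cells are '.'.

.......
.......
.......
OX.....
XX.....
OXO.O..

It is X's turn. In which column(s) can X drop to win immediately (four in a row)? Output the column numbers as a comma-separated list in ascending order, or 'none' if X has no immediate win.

col 0: drop X → no win
col 1: drop X → WIN!
col 2: drop X → no win
col 3: drop X → no win
col 4: drop X → no win
col 5: drop X → no win
col 6: drop X → no win

Answer: 1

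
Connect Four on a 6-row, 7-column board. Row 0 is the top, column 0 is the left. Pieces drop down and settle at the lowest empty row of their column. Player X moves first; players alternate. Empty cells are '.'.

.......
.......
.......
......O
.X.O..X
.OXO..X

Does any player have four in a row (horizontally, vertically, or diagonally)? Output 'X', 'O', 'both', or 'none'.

none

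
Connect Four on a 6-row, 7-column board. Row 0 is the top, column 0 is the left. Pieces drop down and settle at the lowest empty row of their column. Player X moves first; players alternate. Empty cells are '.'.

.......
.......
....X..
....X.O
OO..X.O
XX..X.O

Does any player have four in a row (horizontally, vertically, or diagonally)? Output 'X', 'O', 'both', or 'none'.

X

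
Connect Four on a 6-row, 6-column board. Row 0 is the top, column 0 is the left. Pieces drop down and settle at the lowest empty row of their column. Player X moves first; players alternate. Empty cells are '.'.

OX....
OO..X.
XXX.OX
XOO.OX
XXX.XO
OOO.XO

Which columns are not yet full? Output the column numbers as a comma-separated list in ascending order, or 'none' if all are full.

Answer: 2,3,4,5

Derivation:
col 0: top cell = 'O' → FULL
col 1: top cell = 'X' → FULL
col 2: top cell = '.' → open
col 3: top cell = '.' → open
col 4: top cell = '.' → open
col 5: top cell = '.' → open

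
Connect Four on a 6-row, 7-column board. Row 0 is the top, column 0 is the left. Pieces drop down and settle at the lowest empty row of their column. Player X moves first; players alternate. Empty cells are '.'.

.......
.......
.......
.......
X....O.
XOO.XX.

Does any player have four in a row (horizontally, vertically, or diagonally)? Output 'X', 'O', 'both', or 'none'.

none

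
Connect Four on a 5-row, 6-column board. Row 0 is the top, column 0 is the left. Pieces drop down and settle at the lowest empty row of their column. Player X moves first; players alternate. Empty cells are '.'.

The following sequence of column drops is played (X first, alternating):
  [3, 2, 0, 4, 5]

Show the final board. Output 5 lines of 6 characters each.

Move 1: X drops in col 3, lands at row 4
Move 2: O drops in col 2, lands at row 4
Move 3: X drops in col 0, lands at row 4
Move 4: O drops in col 4, lands at row 4
Move 5: X drops in col 5, lands at row 4

Answer: ......
......
......
......
X.OXOX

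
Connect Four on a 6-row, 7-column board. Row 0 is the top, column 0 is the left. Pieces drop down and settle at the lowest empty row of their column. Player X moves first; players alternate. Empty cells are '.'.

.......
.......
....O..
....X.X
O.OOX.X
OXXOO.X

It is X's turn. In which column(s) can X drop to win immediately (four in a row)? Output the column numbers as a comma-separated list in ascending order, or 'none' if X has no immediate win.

Answer: 6

Derivation:
col 0: drop X → no win
col 1: drop X → no win
col 2: drop X → no win
col 3: drop X → no win
col 4: drop X → no win
col 5: drop X → no win
col 6: drop X → WIN!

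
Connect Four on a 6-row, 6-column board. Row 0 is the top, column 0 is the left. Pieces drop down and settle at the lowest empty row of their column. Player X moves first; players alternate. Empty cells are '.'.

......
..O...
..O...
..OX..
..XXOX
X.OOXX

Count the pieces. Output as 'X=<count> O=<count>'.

X=7 O=6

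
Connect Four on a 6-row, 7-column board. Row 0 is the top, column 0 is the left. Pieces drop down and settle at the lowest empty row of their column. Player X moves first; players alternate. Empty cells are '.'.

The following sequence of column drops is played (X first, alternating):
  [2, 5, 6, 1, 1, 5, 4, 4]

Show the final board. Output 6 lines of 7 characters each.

Answer: .......
.......
.......
.......
.X..OO.
.OX.XOX

Derivation:
Move 1: X drops in col 2, lands at row 5
Move 2: O drops in col 5, lands at row 5
Move 3: X drops in col 6, lands at row 5
Move 4: O drops in col 1, lands at row 5
Move 5: X drops in col 1, lands at row 4
Move 6: O drops in col 5, lands at row 4
Move 7: X drops in col 4, lands at row 5
Move 8: O drops in col 4, lands at row 4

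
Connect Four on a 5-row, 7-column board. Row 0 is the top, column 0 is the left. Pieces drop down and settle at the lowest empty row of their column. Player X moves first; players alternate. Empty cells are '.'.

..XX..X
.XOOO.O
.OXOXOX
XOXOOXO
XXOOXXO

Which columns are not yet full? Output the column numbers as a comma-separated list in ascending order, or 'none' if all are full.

Answer: 0,1,4,5

Derivation:
col 0: top cell = '.' → open
col 1: top cell = '.' → open
col 2: top cell = 'X' → FULL
col 3: top cell = 'X' → FULL
col 4: top cell = '.' → open
col 5: top cell = '.' → open
col 6: top cell = 'X' → FULL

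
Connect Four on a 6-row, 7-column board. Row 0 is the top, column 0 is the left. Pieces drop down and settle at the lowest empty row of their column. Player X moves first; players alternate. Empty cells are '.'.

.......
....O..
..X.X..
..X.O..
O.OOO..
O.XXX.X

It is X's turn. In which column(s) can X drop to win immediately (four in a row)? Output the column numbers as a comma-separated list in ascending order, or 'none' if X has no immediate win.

Answer: 1,5

Derivation:
col 0: drop X → no win
col 1: drop X → WIN!
col 2: drop X → no win
col 3: drop X → no win
col 4: drop X → no win
col 5: drop X → WIN!
col 6: drop X → no win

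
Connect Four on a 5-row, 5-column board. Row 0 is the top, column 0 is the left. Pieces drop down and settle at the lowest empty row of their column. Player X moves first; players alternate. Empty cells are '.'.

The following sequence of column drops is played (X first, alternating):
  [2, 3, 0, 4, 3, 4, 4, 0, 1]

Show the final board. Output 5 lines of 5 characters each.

Answer: .....
.....
....X
O..XO
XXXOO

Derivation:
Move 1: X drops in col 2, lands at row 4
Move 2: O drops in col 3, lands at row 4
Move 3: X drops in col 0, lands at row 4
Move 4: O drops in col 4, lands at row 4
Move 5: X drops in col 3, lands at row 3
Move 6: O drops in col 4, lands at row 3
Move 7: X drops in col 4, lands at row 2
Move 8: O drops in col 0, lands at row 3
Move 9: X drops in col 1, lands at row 4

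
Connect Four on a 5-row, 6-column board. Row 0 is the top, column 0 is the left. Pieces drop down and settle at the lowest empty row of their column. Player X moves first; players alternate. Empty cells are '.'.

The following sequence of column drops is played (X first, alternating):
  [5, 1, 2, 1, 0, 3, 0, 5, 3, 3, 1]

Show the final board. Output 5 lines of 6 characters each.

Answer: ......
......
.X.O..
XO.X.O
XOXO.X

Derivation:
Move 1: X drops in col 5, lands at row 4
Move 2: O drops in col 1, lands at row 4
Move 3: X drops in col 2, lands at row 4
Move 4: O drops in col 1, lands at row 3
Move 5: X drops in col 0, lands at row 4
Move 6: O drops in col 3, lands at row 4
Move 7: X drops in col 0, lands at row 3
Move 8: O drops in col 5, lands at row 3
Move 9: X drops in col 3, lands at row 3
Move 10: O drops in col 3, lands at row 2
Move 11: X drops in col 1, lands at row 2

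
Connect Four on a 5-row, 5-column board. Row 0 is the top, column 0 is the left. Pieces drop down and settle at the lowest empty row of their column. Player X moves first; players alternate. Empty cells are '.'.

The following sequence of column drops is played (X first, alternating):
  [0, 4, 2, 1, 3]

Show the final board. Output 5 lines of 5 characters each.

Move 1: X drops in col 0, lands at row 4
Move 2: O drops in col 4, lands at row 4
Move 3: X drops in col 2, lands at row 4
Move 4: O drops in col 1, lands at row 4
Move 5: X drops in col 3, lands at row 4

Answer: .....
.....
.....
.....
XOXXO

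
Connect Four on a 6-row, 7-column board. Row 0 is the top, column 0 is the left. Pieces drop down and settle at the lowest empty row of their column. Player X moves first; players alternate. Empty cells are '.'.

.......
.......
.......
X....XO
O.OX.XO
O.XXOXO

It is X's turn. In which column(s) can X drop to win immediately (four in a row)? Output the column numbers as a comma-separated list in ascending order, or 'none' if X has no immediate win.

Answer: 5

Derivation:
col 0: drop X → no win
col 1: drop X → no win
col 2: drop X → no win
col 3: drop X → no win
col 4: drop X → no win
col 5: drop X → WIN!
col 6: drop X → no win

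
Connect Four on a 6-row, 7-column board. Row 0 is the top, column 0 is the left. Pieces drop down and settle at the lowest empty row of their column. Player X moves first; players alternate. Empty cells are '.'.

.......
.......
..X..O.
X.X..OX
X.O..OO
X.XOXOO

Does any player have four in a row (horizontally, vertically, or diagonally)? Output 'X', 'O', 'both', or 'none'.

O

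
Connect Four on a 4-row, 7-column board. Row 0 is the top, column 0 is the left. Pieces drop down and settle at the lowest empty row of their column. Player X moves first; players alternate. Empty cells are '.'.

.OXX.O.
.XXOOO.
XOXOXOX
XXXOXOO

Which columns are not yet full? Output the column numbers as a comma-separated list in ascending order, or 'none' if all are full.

col 0: top cell = '.' → open
col 1: top cell = 'O' → FULL
col 2: top cell = 'X' → FULL
col 3: top cell = 'X' → FULL
col 4: top cell = '.' → open
col 5: top cell = 'O' → FULL
col 6: top cell = '.' → open

Answer: 0,4,6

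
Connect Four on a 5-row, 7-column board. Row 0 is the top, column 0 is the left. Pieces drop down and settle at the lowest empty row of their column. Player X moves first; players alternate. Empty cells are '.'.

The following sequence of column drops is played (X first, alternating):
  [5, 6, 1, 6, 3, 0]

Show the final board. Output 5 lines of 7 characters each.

Move 1: X drops in col 5, lands at row 4
Move 2: O drops in col 6, lands at row 4
Move 3: X drops in col 1, lands at row 4
Move 4: O drops in col 6, lands at row 3
Move 5: X drops in col 3, lands at row 4
Move 6: O drops in col 0, lands at row 4

Answer: .......
.......
.......
......O
OX.X.XO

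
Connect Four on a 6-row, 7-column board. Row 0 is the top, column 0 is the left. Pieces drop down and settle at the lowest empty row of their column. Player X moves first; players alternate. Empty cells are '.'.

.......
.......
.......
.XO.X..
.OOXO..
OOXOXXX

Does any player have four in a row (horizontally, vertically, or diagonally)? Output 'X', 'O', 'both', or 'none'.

none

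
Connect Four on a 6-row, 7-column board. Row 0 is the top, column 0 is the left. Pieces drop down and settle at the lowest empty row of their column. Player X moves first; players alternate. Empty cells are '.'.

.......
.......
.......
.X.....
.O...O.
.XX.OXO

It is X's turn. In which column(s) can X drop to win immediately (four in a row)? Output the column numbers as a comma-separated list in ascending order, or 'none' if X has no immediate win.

col 0: drop X → no win
col 1: drop X → no win
col 2: drop X → no win
col 3: drop X → no win
col 4: drop X → no win
col 5: drop X → no win
col 6: drop X → no win

Answer: none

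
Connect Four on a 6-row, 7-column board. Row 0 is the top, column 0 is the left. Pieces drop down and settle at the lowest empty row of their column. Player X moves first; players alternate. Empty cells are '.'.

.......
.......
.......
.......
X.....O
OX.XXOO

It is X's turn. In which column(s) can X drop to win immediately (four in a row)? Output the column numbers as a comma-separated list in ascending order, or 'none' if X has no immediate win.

col 0: drop X → no win
col 1: drop X → no win
col 2: drop X → WIN!
col 3: drop X → no win
col 4: drop X → no win
col 5: drop X → no win
col 6: drop X → no win

Answer: 2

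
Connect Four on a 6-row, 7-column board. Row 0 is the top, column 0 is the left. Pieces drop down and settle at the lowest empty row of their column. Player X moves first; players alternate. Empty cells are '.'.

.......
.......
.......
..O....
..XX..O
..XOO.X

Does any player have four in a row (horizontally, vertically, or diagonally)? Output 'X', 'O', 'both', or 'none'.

none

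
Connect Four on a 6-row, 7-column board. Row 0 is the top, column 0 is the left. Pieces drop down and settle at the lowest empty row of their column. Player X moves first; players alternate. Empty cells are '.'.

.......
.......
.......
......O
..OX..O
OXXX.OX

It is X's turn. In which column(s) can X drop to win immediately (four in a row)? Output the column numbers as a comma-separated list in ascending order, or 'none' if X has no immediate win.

Answer: 4

Derivation:
col 0: drop X → no win
col 1: drop X → no win
col 2: drop X → no win
col 3: drop X → no win
col 4: drop X → WIN!
col 5: drop X → no win
col 6: drop X → no win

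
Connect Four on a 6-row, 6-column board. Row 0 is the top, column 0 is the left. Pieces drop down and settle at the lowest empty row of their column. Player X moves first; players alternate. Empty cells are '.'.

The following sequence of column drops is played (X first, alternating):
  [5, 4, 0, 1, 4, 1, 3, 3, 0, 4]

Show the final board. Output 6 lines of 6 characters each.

Answer: ......
......
......
....O.
XO.OX.
XO.XOX

Derivation:
Move 1: X drops in col 5, lands at row 5
Move 2: O drops in col 4, lands at row 5
Move 3: X drops in col 0, lands at row 5
Move 4: O drops in col 1, lands at row 5
Move 5: X drops in col 4, lands at row 4
Move 6: O drops in col 1, lands at row 4
Move 7: X drops in col 3, lands at row 5
Move 8: O drops in col 3, lands at row 4
Move 9: X drops in col 0, lands at row 4
Move 10: O drops in col 4, lands at row 3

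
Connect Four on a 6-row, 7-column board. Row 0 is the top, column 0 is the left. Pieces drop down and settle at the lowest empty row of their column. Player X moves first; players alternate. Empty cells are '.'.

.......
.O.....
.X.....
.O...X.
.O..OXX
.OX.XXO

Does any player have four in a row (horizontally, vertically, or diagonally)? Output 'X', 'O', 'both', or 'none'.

none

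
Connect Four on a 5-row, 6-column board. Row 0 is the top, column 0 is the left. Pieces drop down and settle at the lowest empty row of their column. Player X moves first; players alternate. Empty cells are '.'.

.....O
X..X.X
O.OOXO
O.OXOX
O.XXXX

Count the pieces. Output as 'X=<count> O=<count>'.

X=10 O=9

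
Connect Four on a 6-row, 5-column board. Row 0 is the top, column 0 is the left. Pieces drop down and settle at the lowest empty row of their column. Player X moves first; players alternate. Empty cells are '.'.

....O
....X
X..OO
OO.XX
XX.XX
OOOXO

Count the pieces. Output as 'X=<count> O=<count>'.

X=9 O=9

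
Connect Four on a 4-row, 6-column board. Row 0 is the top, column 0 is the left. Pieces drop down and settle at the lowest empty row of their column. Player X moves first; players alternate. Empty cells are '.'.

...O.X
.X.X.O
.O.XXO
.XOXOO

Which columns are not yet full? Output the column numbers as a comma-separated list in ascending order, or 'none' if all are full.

col 0: top cell = '.' → open
col 1: top cell = '.' → open
col 2: top cell = '.' → open
col 3: top cell = 'O' → FULL
col 4: top cell = '.' → open
col 5: top cell = 'X' → FULL

Answer: 0,1,2,4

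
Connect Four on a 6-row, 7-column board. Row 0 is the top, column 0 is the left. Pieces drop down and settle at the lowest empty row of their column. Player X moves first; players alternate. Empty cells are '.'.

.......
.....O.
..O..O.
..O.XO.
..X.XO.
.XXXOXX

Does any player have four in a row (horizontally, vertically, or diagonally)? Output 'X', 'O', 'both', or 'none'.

O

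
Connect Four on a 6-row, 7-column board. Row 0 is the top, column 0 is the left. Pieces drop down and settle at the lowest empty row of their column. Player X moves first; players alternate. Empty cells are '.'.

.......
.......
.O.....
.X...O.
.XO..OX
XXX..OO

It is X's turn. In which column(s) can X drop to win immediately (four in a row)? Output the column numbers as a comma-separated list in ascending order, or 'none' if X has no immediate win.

col 0: drop X → no win
col 1: drop X → no win
col 2: drop X → no win
col 3: drop X → WIN!
col 4: drop X → no win
col 5: drop X → no win
col 6: drop X → no win

Answer: 3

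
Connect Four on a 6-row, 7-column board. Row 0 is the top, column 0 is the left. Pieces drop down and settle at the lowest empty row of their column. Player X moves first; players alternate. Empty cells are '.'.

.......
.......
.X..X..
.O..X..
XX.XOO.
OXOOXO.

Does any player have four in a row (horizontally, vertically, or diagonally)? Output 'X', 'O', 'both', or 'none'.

none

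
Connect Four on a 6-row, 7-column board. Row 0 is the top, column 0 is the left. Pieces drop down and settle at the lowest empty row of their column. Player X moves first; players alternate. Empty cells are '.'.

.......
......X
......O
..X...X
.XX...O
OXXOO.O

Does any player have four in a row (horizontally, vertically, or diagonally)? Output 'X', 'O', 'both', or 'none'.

none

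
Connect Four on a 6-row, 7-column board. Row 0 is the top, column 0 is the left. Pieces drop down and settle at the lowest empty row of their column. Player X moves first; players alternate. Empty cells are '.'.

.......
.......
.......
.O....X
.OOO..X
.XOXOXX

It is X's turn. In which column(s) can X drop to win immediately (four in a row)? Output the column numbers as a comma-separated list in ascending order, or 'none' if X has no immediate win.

Answer: 6

Derivation:
col 0: drop X → no win
col 1: drop X → no win
col 2: drop X → no win
col 3: drop X → no win
col 4: drop X → no win
col 5: drop X → no win
col 6: drop X → WIN!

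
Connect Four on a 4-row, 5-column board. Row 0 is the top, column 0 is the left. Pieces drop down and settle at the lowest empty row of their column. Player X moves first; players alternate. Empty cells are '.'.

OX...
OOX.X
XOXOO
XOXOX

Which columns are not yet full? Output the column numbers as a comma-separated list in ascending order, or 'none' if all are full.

col 0: top cell = 'O' → FULL
col 1: top cell = 'X' → FULL
col 2: top cell = '.' → open
col 3: top cell = '.' → open
col 4: top cell = '.' → open

Answer: 2,3,4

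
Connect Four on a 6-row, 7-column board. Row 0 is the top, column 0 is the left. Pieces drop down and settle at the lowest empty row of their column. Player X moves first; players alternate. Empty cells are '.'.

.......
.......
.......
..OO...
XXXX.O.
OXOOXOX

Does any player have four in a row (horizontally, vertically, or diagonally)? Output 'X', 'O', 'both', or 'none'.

X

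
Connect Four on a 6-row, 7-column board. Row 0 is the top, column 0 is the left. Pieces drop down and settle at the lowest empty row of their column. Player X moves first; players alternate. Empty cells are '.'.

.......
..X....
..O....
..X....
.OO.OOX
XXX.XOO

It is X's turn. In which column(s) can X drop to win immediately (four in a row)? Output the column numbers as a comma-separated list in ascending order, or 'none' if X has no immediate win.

col 0: drop X → no win
col 1: drop X → no win
col 2: drop X → no win
col 3: drop X → WIN!
col 4: drop X → no win
col 5: drop X → no win
col 6: drop X → no win

Answer: 3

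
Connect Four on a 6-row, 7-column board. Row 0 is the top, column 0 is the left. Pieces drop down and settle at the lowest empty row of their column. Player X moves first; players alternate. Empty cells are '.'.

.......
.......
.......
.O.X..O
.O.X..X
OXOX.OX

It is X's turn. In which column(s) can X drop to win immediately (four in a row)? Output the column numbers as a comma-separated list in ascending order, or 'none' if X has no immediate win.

Answer: 3

Derivation:
col 0: drop X → no win
col 1: drop X → no win
col 2: drop X → no win
col 3: drop X → WIN!
col 4: drop X → no win
col 5: drop X → no win
col 6: drop X → no win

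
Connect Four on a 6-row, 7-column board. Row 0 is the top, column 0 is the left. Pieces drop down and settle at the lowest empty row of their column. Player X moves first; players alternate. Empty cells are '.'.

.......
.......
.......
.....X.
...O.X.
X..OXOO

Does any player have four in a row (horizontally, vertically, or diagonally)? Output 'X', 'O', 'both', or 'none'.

none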